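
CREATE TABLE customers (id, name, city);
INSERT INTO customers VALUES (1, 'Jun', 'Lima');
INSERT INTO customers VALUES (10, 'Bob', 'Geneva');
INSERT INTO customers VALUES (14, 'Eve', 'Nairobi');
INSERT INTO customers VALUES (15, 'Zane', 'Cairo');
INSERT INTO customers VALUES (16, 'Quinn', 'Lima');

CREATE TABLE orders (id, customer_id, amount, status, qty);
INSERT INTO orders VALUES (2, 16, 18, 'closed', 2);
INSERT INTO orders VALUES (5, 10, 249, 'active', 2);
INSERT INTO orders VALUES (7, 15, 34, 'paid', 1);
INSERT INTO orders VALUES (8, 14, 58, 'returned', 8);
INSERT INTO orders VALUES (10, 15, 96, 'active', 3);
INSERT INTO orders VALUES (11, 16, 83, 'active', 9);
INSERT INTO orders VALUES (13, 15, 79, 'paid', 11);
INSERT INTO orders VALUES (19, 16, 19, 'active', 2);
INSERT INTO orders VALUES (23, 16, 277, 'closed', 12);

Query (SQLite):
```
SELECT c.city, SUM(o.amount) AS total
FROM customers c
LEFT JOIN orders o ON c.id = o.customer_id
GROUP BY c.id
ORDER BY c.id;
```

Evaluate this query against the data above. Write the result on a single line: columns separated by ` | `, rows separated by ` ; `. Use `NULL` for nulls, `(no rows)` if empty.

LEFT JOIN keeps every customers row; unmatched ones get NULL for orders columns.
Group by customers.id and compute SUM(o.amount). SUM over an all-NULL group is NULL.
  1: ids {—} → SUM(o.amount)=NULL
  10: ids {5} → SUM(o.amount)=249
  14: ids {8} → SUM(o.amount)=58
  15: ids {7, 10, 13} → SUM(o.amount)=209
  16: ids {2, 11, 19, 23} → SUM(o.amount)=397

Lima | NULL ; Geneva | 249 ; Nairobi | 58 ; Cairo | 209 ; Lima | 397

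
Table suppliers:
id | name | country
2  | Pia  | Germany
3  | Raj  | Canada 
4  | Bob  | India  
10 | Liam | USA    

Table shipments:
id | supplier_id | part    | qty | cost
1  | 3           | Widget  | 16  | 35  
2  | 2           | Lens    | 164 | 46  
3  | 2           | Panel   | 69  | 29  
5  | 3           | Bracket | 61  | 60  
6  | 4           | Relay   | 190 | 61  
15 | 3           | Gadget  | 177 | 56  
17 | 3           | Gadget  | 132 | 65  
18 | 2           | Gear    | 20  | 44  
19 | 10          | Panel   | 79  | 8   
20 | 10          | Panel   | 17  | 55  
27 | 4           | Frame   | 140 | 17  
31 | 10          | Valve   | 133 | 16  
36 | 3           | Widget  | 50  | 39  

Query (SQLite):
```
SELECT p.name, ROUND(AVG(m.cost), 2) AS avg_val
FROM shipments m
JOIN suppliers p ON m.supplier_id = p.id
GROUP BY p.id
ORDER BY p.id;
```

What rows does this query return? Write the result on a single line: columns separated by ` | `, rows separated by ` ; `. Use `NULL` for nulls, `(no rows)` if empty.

Pia | 39.67 ; Raj | 51 ; Bob | 39 ; Liam | 26.33

Join each shipments row to its suppliers via supplier_id.
Group joined rows by suppliers.id; compute ROUND(AVG(m.cost), 2) per group.
  2: ids {2, 3, 18} → ROUND(AVG(m.cost), 2)=39.67
  3: ids {1, 5, 15, 17, 36} → ROUND(AVG(m.cost), 2)=51
  4: ids {6, 27} → ROUND(AVG(m.cost), 2)=39
  10: ids {19, 20, 31} → ROUND(AVG(m.cost), 2)=26.33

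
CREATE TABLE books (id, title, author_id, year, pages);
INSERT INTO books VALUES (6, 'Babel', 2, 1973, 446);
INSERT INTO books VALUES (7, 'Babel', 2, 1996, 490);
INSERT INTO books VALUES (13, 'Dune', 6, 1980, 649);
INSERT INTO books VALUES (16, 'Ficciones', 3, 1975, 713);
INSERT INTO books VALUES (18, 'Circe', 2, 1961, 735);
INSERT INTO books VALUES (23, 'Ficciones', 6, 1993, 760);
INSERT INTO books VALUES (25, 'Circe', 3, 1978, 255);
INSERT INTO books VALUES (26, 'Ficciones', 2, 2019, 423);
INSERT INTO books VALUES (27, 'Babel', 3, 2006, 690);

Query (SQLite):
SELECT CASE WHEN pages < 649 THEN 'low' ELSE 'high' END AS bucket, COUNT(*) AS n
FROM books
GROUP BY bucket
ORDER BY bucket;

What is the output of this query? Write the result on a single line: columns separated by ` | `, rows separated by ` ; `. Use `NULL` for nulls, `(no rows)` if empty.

Bucket rows by pages < 649 → 'low' else 'high'; count each bucket.

high | 5 ; low | 4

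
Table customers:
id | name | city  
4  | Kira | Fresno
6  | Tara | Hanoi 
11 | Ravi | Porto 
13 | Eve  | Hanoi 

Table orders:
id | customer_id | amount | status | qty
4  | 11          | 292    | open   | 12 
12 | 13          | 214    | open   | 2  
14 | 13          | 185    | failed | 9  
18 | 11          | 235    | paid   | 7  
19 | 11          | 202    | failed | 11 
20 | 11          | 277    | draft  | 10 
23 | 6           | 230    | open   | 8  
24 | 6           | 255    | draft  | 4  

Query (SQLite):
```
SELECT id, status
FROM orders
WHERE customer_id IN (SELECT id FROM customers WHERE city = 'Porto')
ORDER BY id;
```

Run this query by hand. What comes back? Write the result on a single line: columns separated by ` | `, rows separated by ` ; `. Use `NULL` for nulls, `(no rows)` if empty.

4 | open ; 18 | paid ; 19 | failed ; 20 | draft

Inner query: customers.id where city = 'Porto'.
Outer: keep orders rows whose customer_id is in that set.
Inner query → {11}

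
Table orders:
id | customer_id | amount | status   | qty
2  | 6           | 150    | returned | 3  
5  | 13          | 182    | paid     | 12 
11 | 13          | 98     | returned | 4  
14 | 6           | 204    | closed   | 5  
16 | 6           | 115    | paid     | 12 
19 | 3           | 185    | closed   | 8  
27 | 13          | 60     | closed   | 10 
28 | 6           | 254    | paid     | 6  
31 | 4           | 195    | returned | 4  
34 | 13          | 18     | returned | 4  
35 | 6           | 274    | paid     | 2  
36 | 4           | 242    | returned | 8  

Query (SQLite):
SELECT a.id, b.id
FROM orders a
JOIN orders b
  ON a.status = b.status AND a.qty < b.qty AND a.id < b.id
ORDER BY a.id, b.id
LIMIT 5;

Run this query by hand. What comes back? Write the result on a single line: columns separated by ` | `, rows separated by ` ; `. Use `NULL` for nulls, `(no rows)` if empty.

Pairs (a,b) with same status, a.qty < b.qty, a.id < b.id.
status groups: closed:{14,19,27} paid:{5,16,28,35} returned:{2,11,31,34,36}
Ordered by (a.id, b.id); first 5.

2 | 11 ; 2 | 31 ; 2 | 34 ; 2 | 36 ; 11 | 36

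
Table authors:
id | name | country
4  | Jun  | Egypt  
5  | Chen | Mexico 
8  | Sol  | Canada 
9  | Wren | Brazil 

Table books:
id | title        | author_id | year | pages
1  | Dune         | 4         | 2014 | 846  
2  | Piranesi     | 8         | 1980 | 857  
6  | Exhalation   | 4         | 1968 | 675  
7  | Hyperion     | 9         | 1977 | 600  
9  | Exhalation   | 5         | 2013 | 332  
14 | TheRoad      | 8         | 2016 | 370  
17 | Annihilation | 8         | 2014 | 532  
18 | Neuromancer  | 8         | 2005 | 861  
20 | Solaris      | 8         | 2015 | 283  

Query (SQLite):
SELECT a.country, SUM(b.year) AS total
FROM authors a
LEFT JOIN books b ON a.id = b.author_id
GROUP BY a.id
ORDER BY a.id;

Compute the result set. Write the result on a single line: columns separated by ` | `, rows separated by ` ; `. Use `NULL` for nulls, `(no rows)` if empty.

Egypt | 3982 ; Mexico | 2013 ; Canada | 10030 ; Brazil | 1977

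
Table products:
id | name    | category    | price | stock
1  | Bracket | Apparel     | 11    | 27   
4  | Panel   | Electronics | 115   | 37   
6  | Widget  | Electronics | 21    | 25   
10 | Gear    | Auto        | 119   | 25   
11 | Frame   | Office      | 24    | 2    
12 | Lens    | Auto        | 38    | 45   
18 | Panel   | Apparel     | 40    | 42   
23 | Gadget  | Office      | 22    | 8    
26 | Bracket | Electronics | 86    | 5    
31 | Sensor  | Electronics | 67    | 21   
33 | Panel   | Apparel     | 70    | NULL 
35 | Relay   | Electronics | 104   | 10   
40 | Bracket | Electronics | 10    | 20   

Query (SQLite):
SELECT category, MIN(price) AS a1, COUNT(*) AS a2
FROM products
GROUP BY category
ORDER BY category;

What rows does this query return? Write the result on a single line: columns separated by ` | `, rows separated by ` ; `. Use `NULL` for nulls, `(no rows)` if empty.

Group products by category.
Per group compute: MIN(price), COUNT(*).
  Apparel: ids {1, 18, 33} → MIN(price)=11, COUNT(*)=3
  Auto: ids {10, 12} → MIN(price)=38, COUNT(*)=2
  Electronics: ids {4, 6, 26, 31, 35, 40} → MIN(price)=10, COUNT(*)=6
  Office: ids {11, 23} → MIN(price)=22, COUNT(*)=2

Apparel | 11 | 3 ; Auto | 38 | 2 ; Electronics | 10 | 6 ; Office | 22 | 2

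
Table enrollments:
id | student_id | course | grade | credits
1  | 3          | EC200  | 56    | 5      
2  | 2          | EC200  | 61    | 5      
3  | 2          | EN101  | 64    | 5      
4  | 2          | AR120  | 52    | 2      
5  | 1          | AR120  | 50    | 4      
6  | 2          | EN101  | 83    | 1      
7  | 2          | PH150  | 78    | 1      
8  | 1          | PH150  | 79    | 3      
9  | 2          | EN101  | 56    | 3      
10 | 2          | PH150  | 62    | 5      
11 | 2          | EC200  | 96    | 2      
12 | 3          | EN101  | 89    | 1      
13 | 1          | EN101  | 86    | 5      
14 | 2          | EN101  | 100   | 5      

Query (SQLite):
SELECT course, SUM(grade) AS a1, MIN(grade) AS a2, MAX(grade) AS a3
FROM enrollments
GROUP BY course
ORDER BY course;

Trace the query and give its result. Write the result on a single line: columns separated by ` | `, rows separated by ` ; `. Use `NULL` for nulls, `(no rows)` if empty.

Group enrollments by course.
Per group compute: SUM(grade), MIN(grade), MAX(grade).
  AR120: ids {4, 5} → SUM(grade)=102, MIN(grade)=50, MAX(grade)=52
  EC200: ids {1, 2, 11} → SUM(grade)=213, MIN(grade)=56, MAX(grade)=96
  EN101: ids {3, 6, 9, 12, 13, 14} → SUM(grade)=478, MIN(grade)=56, MAX(grade)=100
  PH150: ids {7, 8, 10} → SUM(grade)=219, MIN(grade)=62, MAX(grade)=79

AR120 | 102 | 50 | 52 ; EC200 | 213 | 56 | 96 ; EN101 | 478 | 56 | 100 ; PH150 | 219 | 62 | 79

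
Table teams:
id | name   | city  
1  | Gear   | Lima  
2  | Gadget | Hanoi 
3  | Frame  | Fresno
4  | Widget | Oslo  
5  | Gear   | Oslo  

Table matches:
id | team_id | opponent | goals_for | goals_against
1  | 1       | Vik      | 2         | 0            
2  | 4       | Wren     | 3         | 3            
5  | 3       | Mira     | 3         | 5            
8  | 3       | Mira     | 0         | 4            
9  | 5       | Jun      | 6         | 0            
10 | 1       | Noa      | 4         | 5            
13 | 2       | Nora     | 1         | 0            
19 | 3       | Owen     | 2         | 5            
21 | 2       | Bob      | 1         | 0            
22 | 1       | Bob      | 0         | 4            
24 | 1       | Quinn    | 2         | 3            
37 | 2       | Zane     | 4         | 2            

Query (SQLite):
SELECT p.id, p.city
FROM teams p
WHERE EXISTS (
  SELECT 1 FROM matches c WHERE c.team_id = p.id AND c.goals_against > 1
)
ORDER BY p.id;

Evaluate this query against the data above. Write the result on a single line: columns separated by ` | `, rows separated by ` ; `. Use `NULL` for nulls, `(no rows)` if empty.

1 | Lima ; 2 | Hanoi ; 3 | Fresno ; 4 | Oslo

For each teams row, check whether any matches with matching team_id has goals_against > 1.
Keep rows where that is true.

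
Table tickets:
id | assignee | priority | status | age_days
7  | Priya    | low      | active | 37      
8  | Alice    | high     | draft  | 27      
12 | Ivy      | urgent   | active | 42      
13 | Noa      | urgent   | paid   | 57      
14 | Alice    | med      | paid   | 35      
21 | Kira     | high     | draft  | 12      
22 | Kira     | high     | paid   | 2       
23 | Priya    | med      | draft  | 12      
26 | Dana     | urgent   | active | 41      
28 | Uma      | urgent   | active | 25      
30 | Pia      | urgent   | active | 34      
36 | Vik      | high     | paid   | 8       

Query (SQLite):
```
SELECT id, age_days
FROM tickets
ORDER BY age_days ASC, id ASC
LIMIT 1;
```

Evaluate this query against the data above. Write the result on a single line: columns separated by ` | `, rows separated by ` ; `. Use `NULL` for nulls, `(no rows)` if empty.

Sort by age_days asc, tiebreak id asc: (2, id=22), (8, id=36), (12, id=21), (12, id=23) …. Take first 1.

22 | 2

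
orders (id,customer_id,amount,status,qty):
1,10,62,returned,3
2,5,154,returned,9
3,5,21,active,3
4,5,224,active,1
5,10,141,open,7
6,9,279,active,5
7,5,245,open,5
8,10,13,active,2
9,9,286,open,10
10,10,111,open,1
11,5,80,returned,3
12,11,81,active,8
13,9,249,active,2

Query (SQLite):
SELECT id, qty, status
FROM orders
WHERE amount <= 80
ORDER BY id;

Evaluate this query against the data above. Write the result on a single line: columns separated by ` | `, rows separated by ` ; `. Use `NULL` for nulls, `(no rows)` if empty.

amount <= 80: ids {1, 3, 8, 11}

1 | 3 | returned ; 3 | 3 | active ; 8 | 2 | active ; 11 | 3 | returned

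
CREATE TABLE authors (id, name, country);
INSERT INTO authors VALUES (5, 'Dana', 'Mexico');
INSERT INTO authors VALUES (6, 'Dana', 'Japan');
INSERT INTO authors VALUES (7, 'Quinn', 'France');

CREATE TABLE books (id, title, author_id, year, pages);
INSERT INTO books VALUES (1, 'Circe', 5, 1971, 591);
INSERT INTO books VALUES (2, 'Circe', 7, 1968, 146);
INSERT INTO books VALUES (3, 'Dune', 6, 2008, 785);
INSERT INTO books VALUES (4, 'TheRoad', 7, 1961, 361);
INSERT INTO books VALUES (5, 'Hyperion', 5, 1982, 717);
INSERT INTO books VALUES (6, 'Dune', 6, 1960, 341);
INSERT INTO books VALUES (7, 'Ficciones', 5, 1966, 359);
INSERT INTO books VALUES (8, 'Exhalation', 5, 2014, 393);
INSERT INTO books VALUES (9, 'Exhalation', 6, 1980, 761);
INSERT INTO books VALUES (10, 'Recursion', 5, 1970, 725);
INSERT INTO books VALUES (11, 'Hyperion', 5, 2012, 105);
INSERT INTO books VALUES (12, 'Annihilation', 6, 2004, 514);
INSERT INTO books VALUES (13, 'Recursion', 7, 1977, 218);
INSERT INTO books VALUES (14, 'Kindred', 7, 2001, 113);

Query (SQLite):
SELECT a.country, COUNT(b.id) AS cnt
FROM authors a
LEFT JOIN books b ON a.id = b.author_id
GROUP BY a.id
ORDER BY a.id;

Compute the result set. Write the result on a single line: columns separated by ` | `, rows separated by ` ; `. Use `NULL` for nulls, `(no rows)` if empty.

Mexico | 6 ; Japan | 4 ; France | 4

LEFT JOIN keeps every authors row; unmatched ones get NULL for books columns.
Group by authors.id and compute COUNT(b.id). COUNT(col) of an all-NULL group is 0.
  5: ids {1, 5, 7, 8, 10, 11} → COUNT(b.id)=6
  6: ids {3, 6, 9, 12} → COUNT(b.id)=4
  7: ids {2, 4, 13, 14} → COUNT(b.id)=4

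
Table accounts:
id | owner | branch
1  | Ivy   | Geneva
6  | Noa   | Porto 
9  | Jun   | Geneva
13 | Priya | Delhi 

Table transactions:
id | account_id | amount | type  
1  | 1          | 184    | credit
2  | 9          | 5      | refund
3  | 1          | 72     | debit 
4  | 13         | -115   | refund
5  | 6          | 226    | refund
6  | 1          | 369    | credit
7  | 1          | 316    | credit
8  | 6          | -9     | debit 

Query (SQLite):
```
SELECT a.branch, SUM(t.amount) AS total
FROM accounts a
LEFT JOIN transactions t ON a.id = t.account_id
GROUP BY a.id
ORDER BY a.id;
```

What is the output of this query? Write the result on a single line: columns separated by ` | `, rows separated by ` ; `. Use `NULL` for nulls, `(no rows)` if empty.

LEFT JOIN keeps every accounts row; unmatched ones get NULL for transactions columns.
Group by accounts.id and compute SUM(t.amount). SUM over an all-NULL group is NULL.
  1: ids {1, 3, 6, 7} → SUM(t.amount)=941
  6: ids {5, 8} → SUM(t.amount)=217
  9: ids {2} → SUM(t.amount)=5
  13: ids {4} → SUM(t.amount)=-115

Geneva | 941 ; Porto | 217 ; Geneva | 5 ; Delhi | -115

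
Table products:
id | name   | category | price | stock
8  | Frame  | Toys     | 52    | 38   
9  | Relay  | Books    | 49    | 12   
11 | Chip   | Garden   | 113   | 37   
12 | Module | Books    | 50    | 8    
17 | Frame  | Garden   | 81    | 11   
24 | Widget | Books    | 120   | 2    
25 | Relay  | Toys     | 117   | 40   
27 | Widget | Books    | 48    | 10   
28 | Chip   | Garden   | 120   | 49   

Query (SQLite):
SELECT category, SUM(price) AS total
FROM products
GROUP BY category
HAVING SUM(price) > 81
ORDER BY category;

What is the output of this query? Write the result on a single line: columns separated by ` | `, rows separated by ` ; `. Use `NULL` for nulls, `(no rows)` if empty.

Partition products by category; compute SUM(price) within each group.
HAVING: keep groups where SUM(price) > 81.
  Books: ids {9, 12, 24, 27} → SUM(price)=267
  Garden: ids {11, 17, 28} → SUM(price)=314
  Toys: ids {8, 25} → SUM(price)=169

Books | 267 ; Garden | 314 ; Toys | 169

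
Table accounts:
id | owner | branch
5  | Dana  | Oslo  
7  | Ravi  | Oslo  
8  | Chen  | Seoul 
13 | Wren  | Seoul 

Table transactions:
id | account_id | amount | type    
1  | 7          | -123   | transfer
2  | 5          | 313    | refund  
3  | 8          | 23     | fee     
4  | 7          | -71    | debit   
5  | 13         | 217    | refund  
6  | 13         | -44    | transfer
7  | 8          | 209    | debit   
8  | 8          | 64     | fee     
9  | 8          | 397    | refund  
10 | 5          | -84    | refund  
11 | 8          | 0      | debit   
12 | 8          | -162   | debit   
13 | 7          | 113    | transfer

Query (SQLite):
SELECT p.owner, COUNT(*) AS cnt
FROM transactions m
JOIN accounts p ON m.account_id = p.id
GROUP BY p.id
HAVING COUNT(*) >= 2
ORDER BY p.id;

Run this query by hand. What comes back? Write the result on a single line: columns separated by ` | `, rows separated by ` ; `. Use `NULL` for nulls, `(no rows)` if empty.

Join each transactions row to its accounts via account_id.
Group joined rows by accounts.id; compute COUNT(*) per group.
HAVING: keep groups with count ≥ 2.
  5: ids {2, 10} → COUNT(*)=2
  7: ids {1, 4, 13} → COUNT(*)=3
  8: ids {3, 7, 8, 9, 11, 12} → COUNT(*)=6
  13: ids {5, 6} → COUNT(*)=2

Dana | 2 ; Ravi | 3 ; Chen | 6 ; Wren | 2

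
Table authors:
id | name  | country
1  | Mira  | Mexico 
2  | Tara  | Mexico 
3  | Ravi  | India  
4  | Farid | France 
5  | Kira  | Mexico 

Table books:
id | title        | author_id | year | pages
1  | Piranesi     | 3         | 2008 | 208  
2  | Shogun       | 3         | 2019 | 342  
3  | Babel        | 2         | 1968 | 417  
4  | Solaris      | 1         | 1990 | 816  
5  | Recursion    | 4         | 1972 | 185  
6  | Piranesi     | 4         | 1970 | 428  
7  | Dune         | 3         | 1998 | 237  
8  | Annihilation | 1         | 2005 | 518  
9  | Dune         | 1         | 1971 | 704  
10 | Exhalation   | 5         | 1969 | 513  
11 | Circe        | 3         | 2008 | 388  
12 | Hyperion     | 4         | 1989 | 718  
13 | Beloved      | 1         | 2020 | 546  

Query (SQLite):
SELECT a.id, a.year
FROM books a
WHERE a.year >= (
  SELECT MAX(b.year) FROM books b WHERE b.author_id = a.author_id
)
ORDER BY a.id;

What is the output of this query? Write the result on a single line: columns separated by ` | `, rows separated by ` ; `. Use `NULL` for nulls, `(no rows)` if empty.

2 | 2019 ; 3 | 1968 ; 10 | 1969 ; 12 | 1989 ; 13 | 2020

For each books row a, compute MAX(year) over rows sharing a.author_id.
Keep row a if a.year >= that per-group MAX.
  author_id=1: MAX(year) = 2020
  author_id=2: MAX(year) = 1968
  author_id=3: MAX(year) = 2019
  author_id=4: MAX(year) = 1989
  author_id=5: MAX(year) = 1969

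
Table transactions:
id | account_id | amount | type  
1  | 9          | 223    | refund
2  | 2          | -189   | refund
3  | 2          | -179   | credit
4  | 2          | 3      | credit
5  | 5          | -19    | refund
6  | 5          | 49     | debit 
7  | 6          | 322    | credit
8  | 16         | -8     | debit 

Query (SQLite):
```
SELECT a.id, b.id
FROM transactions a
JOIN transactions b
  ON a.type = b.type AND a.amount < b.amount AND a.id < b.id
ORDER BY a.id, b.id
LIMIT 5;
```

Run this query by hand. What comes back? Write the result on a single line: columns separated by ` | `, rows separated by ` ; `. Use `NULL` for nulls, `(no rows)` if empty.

2 | 5 ; 3 | 4 ; 3 | 7 ; 4 | 7

Pairs (a,b) with same type, a.amount < b.amount, a.id < b.id.
type groups: credit:{3,4,7} debit:{6,8} refund:{1,2,5}
Ordered by (a.id, b.id); first 5.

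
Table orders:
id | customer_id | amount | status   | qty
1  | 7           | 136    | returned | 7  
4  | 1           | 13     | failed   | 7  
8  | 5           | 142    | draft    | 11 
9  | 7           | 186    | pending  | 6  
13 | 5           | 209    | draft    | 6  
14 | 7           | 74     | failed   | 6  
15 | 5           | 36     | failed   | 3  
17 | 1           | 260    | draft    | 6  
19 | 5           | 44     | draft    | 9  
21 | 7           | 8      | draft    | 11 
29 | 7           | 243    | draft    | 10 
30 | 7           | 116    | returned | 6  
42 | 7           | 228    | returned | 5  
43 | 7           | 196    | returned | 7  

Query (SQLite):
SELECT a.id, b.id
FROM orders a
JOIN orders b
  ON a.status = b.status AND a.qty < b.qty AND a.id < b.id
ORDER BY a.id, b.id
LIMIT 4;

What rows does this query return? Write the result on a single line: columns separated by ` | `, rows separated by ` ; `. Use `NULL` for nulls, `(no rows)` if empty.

Pairs (a,b) with same status, a.qty < b.qty, a.id < b.id.
status groups: draft:{8,13,17,19,21,29} failed:{4,14,15} pending:{9} returned:{1,30,42,43}
Ordered by (a.id, b.id); first 4.

13 | 19 ; 13 | 21 ; 13 | 29 ; 17 | 19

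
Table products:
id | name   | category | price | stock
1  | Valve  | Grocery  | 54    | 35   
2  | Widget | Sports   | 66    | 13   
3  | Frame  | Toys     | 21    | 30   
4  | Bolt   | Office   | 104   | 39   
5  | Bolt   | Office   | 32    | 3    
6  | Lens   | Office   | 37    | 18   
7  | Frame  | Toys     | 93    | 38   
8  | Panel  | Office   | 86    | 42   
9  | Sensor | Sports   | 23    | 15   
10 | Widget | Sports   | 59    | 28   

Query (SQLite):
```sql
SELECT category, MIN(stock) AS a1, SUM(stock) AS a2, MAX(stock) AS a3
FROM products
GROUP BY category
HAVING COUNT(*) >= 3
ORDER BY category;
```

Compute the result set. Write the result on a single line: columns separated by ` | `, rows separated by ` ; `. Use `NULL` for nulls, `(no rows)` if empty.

Office | 3 | 102 | 42 ; Sports | 13 | 56 | 28

Group products by category.
Per group compute: MIN(stock), SUM(stock), MAX(stock).
HAVING: drop groups with fewer than 3 rows.
  Grocery: ids {1} → MIN(stock)=35, SUM(stock)=35, MAX(stock)=35
  Office: ids {4, 5, 6, 8} → MIN(stock)=3, SUM(stock)=102, MAX(stock)=42
  Sports: ids {2, 9, 10} → MIN(stock)=13, SUM(stock)=56, MAX(stock)=28
  Toys: ids {3, 7} → MIN(stock)=30, SUM(stock)=68, MAX(stock)=38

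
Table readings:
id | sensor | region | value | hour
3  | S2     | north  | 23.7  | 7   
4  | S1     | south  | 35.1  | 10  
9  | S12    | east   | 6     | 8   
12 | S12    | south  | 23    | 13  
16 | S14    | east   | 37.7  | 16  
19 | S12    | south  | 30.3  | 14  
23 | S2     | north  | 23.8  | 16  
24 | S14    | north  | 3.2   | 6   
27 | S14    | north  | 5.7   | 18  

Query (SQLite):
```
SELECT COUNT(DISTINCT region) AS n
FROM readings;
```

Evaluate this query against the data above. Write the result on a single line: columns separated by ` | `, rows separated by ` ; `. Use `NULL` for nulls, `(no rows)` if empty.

3

Count distinct non-NULL region values.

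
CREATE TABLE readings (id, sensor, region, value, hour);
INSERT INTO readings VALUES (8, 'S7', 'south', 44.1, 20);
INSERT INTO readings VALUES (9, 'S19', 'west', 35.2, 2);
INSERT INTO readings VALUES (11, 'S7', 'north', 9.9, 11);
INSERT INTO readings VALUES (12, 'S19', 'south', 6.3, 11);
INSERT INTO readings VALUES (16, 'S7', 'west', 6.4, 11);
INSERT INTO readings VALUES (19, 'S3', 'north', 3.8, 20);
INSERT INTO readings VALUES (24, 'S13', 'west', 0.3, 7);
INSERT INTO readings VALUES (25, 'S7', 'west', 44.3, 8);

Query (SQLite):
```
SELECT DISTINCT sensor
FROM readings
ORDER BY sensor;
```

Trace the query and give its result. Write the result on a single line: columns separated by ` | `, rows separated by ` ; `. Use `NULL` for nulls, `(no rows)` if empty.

S13 ; S19 ; S3 ; S7

Collect distinct sensor values from readings.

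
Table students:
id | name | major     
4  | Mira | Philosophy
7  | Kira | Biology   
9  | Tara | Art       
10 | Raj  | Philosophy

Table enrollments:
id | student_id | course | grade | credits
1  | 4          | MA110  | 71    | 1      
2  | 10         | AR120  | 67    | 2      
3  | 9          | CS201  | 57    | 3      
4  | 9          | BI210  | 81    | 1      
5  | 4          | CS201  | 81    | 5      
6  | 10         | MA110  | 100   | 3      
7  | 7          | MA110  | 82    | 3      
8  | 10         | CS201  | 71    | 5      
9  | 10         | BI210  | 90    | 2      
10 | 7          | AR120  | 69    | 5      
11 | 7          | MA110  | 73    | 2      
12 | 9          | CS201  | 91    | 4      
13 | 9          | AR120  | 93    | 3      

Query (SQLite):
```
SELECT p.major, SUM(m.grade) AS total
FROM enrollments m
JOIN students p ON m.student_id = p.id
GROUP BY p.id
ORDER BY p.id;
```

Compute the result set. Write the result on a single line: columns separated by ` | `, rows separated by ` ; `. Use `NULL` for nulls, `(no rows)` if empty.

Join each enrollments row to its students via student_id.
Group joined rows by students.id; compute SUM(m.grade) per group.
  4: ids {1, 5} → SUM(m.grade)=152
  7: ids {7, 10, 11} → SUM(m.grade)=224
  9: ids {3, 4, 12, 13} → SUM(m.grade)=322
  10: ids {2, 6, 8, 9} → SUM(m.grade)=328

Philosophy | 152 ; Biology | 224 ; Art | 322 ; Philosophy | 328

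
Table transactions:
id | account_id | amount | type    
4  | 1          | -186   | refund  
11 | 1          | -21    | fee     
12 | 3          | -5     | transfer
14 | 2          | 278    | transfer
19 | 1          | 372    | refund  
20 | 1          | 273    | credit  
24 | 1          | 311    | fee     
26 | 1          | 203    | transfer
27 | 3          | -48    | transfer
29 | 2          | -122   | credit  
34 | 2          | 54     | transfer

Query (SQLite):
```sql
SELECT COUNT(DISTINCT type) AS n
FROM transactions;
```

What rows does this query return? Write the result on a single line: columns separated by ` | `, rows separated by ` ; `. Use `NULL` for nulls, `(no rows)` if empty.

4

Count distinct non-NULL type values.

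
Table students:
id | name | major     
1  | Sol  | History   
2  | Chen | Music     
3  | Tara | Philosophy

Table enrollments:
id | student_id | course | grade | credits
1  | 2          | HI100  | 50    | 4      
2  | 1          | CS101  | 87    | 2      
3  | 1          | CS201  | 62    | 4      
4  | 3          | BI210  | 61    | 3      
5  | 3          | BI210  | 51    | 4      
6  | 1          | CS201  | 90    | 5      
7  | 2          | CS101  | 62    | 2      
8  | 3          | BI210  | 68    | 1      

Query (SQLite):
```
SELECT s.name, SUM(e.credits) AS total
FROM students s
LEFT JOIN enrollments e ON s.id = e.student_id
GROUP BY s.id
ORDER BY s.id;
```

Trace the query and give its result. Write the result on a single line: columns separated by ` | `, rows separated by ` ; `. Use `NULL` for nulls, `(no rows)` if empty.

Sol | 11 ; Chen | 6 ; Tara | 8

LEFT JOIN keeps every students row; unmatched ones get NULL for enrollments columns.
Group by students.id and compute SUM(e.credits). SUM over an all-NULL group is NULL.
  1: ids {2, 3, 6} → SUM(e.credits)=11
  2: ids {1, 7} → SUM(e.credits)=6
  3: ids {4, 5, 8} → SUM(e.credits)=8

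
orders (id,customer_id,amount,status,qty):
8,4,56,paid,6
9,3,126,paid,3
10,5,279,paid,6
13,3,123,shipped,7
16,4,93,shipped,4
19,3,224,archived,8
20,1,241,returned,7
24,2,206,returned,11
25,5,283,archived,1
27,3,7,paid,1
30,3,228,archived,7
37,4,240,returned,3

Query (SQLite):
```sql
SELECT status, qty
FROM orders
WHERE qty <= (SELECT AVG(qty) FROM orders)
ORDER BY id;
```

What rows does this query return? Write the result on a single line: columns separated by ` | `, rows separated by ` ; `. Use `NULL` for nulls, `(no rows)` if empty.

paid | 3 ; shipped | 4 ; archived | 1 ; paid | 1 ; returned | 3

Scalar subquery: AVG(qty) over all orders rows = 5.333333 (≈; comparison uses full precision).
Keep rows where qty <= that value.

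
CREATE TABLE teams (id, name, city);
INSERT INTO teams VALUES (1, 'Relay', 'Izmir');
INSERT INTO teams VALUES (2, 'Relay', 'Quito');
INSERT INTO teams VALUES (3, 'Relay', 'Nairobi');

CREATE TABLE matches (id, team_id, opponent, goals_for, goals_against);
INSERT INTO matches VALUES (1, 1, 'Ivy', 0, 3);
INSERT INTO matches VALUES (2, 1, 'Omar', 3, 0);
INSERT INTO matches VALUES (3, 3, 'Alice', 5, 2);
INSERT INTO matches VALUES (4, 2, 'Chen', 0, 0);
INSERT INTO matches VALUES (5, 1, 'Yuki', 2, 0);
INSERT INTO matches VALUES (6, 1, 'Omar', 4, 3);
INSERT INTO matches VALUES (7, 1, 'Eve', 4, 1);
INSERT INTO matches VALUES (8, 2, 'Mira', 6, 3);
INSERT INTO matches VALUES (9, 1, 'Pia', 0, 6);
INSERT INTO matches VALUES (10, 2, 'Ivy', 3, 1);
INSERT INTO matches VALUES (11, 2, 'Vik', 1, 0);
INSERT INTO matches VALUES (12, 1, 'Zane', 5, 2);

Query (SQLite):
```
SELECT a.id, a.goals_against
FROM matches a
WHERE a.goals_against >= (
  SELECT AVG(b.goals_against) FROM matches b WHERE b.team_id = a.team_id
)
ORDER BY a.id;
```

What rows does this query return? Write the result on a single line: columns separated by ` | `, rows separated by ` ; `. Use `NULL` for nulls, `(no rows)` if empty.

For each matches row a, compute AVG(goals_against) over rows sharing a.team_id.
Keep row a if a.goals_against >= that per-group AVG.
  team_id=1: AVG(goals_against) = 2.142857
  team_id=2: AVG(goals_against) = 1.0
  team_id=3: AVG(goals_against) = 2.0

1 | 3 ; 3 | 2 ; 6 | 3 ; 8 | 3 ; 9 | 6 ; 10 | 1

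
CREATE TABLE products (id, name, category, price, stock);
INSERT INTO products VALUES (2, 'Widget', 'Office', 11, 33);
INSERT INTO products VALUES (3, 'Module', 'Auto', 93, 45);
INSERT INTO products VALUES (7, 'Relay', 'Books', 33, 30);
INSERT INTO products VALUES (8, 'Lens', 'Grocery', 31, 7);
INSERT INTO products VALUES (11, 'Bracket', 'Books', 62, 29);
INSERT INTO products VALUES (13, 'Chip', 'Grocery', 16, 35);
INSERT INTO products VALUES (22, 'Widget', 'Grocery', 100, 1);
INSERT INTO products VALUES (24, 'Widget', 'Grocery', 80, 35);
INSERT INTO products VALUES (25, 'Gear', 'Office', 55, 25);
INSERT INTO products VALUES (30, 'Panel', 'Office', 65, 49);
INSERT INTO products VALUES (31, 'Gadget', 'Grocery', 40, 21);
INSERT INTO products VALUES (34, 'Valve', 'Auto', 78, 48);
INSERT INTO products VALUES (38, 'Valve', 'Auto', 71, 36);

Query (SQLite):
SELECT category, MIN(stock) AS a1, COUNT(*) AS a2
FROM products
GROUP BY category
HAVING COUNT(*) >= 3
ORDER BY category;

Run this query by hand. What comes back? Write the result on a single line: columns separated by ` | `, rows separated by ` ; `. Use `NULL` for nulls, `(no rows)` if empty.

Auto | 36 | 3 ; Grocery | 1 | 5 ; Office | 25 | 3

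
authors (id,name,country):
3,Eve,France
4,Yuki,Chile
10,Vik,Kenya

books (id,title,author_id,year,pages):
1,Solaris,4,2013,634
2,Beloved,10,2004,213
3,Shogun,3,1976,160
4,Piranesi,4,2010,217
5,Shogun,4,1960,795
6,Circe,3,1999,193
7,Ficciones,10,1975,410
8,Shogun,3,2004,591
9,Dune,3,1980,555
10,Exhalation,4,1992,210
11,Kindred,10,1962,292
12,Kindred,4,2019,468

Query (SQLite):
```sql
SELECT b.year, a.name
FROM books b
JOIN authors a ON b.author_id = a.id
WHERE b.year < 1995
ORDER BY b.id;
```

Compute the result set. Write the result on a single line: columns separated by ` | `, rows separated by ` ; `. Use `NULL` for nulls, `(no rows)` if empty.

1976 | Eve ; 1960 | Yuki ; 1975 | Vik ; 1980 | Eve ; 1992 | Yuki ; 1962 | Vik

Each books row matches the authors row where author_id = authors.id.
Then keep rows with b.year < 1995.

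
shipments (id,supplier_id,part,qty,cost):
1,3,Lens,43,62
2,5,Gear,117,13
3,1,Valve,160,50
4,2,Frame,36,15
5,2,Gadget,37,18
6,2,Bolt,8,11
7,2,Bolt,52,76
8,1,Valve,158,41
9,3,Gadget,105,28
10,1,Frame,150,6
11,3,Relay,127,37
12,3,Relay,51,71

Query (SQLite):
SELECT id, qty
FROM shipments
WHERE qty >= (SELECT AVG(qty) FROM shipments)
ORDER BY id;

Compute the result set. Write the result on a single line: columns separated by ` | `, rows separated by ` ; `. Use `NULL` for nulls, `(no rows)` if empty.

2 | 117 ; 3 | 160 ; 8 | 158 ; 9 | 105 ; 10 | 150 ; 11 | 127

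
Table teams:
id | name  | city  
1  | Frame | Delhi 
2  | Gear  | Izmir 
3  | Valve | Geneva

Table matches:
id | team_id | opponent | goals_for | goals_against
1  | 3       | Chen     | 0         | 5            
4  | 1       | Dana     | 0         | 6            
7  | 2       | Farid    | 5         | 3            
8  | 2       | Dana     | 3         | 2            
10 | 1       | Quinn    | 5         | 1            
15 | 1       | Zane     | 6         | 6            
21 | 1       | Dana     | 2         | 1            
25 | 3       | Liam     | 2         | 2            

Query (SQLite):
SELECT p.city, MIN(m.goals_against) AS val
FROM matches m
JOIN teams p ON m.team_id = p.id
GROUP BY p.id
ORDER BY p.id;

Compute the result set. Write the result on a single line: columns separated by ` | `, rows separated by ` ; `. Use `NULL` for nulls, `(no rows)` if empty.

Join each matches row to its teams via team_id.
Group joined rows by teams.id; compute MIN(m.goals_against) per group.
  1: ids {4, 10, 15, 21} → MIN(m.goals_against)=1
  2: ids {7, 8} → MIN(m.goals_against)=2
  3: ids {1, 25} → MIN(m.goals_against)=2

Delhi | 1 ; Izmir | 2 ; Geneva | 2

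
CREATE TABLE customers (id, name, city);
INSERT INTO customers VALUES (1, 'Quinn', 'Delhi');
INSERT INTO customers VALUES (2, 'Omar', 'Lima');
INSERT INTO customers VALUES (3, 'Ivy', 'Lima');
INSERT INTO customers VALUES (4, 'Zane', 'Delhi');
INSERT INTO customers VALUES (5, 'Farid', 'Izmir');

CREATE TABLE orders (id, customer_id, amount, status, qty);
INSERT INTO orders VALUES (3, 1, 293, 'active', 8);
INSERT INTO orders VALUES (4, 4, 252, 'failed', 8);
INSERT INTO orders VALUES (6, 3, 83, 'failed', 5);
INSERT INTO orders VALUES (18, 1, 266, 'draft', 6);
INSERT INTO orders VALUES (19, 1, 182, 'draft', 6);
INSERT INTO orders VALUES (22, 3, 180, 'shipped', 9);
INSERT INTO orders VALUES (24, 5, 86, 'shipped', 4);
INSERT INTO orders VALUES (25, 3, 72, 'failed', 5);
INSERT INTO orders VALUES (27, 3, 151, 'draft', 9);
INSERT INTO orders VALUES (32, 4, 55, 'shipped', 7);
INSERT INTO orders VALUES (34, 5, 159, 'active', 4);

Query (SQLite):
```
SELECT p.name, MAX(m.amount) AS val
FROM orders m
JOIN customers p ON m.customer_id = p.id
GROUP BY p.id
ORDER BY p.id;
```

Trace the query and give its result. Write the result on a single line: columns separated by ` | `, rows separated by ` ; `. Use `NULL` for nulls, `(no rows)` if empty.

Join each orders row to its customers via customer_id.
Group joined rows by customers.id; compute MAX(m.amount) per group.
  1: ids {3, 18, 19} → MAX(m.amount)=293
  3: ids {6, 22, 25, 27} → MAX(m.amount)=180
  4: ids {4, 32} → MAX(m.amount)=252
  5: ids {24, 34} → MAX(m.amount)=159

Quinn | 293 ; Ivy | 180 ; Zane | 252 ; Farid | 159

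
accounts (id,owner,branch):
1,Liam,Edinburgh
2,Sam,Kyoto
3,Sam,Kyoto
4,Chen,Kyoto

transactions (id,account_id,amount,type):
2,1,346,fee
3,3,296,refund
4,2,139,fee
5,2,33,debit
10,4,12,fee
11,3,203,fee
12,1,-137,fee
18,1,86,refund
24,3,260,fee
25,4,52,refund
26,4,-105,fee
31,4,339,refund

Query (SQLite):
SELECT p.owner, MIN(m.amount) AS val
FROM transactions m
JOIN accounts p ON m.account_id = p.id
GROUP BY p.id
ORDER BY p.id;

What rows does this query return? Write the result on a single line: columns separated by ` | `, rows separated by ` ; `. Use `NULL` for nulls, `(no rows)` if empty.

Liam | -137 ; Sam | 33 ; Sam | 203 ; Chen | -105

Join each transactions row to its accounts via account_id.
Group joined rows by accounts.id; compute MIN(m.amount) per group.
  1: ids {2, 12, 18} → MIN(m.amount)=-137
  2: ids {4, 5} → MIN(m.amount)=33
  3: ids {3, 11, 24} → MIN(m.amount)=203
  4: ids {10, 25, 26, 31} → MIN(m.amount)=-105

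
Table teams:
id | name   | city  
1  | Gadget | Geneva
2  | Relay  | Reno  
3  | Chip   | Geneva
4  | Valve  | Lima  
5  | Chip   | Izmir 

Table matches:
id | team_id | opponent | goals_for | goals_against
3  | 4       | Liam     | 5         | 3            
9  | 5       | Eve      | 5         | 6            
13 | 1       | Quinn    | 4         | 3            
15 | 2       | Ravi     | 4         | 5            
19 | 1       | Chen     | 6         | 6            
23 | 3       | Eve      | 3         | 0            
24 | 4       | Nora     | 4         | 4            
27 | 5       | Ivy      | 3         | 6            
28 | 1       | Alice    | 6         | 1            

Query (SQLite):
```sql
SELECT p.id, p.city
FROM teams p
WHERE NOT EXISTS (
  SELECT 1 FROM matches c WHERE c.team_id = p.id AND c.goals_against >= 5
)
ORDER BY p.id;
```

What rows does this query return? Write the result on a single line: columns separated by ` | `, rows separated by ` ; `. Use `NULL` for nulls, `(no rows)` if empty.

3 | Geneva ; 4 | Lima

For each teams row, check whether any matches with matching team_id has goals_against >= 5.
Keep rows where that is false.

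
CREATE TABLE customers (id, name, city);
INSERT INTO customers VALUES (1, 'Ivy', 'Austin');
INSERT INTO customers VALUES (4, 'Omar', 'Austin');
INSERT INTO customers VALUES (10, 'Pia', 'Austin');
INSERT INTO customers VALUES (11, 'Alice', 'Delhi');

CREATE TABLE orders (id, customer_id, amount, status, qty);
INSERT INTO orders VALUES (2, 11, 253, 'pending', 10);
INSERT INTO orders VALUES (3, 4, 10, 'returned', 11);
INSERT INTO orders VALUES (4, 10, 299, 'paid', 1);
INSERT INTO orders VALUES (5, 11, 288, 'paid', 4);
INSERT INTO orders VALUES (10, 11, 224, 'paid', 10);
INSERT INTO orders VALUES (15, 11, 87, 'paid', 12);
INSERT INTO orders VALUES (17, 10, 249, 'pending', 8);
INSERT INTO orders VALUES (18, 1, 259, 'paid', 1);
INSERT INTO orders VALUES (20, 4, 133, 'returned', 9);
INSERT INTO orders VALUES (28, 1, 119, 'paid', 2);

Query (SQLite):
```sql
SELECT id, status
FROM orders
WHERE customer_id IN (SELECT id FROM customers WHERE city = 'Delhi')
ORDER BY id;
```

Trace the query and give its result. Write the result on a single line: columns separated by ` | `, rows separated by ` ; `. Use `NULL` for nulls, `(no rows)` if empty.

Inner query: customers.id where city = 'Delhi'.
Outer: keep orders rows whose customer_id is in that set.
Inner query → {11}

2 | pending ; 5 | paid ; 10 | paid ; 15 | paid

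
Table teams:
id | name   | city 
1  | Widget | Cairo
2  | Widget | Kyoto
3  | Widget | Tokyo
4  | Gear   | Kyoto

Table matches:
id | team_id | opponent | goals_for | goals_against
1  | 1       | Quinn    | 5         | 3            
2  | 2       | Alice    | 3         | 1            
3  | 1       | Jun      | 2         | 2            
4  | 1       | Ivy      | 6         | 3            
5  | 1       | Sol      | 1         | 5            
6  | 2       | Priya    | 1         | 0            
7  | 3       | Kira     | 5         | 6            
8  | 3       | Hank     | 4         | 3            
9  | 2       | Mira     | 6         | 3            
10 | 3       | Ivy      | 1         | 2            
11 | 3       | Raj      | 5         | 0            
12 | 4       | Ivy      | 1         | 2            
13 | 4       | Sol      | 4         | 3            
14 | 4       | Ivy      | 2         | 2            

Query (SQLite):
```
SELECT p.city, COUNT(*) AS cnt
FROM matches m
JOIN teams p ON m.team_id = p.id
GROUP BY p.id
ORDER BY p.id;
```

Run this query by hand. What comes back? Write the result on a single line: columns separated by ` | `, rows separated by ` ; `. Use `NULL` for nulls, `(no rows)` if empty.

Cairo | 4 ; Kyoto | 3 ; Tokyo | 4 ; Kyoto | 3

Join each matches row to its teams via team_id.
Group joined rows by teams.id; compute COUNT(*) per group.
  1: ids {1, 3, 4, 5} → COUNT(*)=4
  2: ids {2, 6, 9} → COUNT(*)=3
  3: ids {7, 8, 10, 11} → COUNT(*)=4
  4: ids {12, 13, 14} → COUNT(*)=3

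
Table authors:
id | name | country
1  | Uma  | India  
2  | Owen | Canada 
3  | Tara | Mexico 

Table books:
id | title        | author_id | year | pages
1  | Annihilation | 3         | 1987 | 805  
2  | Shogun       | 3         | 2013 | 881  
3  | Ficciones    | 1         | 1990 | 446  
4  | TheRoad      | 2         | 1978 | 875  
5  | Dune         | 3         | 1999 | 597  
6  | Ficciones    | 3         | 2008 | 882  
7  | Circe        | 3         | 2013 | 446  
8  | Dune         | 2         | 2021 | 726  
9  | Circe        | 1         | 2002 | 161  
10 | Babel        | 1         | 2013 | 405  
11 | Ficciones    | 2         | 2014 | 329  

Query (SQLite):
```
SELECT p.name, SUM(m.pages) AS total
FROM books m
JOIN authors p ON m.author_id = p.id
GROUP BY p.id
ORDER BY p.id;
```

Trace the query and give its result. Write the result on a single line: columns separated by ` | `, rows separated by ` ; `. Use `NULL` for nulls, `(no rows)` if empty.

Uma | 1012 ; Owen | 1930 ; Tara | 3611

Join each books row to its authors via author_id.
Group joined rows by authors.id; compute SUM(m.pages) per group.
  1: ids {3, 9, 10} → SUM(m.pages)=1012
  2: ids {4, 8, 11} → SUM(m.pages)=1930
  3: ids {1, 2, 5, 6, 7} → SUM(m.pages)=3611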